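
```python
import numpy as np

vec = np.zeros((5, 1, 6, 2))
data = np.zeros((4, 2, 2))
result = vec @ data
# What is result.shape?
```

(5, 4, 6, 2)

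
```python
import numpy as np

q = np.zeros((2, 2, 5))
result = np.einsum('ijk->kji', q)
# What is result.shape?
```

(5, 2, 2)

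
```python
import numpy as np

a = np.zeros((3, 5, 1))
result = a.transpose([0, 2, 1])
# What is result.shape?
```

(3, 1, 5)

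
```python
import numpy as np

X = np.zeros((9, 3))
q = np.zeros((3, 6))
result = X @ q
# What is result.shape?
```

(9, 6)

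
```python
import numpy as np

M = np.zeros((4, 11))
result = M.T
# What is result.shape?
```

(11, 4)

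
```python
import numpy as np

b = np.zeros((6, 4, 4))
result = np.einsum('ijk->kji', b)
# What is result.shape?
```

(4, 4, 6)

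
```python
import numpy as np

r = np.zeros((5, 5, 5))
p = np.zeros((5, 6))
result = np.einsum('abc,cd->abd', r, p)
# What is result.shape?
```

(5, 5, 6)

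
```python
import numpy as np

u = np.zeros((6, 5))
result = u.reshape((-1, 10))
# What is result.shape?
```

(3, 10)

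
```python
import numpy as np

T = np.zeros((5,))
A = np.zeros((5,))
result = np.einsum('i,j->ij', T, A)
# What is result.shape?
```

(5, 5)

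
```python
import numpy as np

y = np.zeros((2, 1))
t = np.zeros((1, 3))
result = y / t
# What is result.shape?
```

(2, 3)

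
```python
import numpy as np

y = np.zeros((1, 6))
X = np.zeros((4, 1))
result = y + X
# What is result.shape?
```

(4, 6)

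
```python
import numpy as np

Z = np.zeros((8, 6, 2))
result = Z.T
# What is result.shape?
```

(2, 6, 8)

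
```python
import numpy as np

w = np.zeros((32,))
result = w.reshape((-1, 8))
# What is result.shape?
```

(4, 8)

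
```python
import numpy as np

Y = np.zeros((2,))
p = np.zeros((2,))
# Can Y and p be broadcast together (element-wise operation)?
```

Yes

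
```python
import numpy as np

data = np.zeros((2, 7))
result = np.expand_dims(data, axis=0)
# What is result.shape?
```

(1, 2, 7)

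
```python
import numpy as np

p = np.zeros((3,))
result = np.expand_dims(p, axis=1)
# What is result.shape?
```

(3, 1)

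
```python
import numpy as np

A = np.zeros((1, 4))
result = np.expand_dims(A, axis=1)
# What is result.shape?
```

(1, 1, 4)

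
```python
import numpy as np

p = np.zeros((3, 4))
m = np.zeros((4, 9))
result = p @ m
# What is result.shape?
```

(3, 9)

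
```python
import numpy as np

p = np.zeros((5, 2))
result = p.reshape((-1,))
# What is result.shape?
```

(10,)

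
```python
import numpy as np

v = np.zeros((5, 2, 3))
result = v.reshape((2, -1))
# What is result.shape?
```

(2, 15)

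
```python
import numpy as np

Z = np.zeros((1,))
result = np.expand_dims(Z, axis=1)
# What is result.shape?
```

(1, 1)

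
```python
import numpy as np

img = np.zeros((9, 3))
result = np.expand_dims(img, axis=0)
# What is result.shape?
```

(1, 9, 3)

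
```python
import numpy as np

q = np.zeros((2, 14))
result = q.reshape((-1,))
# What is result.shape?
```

(28,)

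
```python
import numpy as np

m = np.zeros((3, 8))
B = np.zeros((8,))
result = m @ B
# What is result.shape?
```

(3,)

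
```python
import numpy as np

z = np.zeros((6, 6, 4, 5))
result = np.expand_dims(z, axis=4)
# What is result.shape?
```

(6, 6, 4, 5, 1)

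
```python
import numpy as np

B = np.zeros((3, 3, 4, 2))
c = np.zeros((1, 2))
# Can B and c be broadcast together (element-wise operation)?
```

Yes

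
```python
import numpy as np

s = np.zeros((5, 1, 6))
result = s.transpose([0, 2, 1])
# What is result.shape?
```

(5, 6, 1)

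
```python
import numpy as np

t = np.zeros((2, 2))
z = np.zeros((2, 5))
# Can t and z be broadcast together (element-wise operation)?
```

No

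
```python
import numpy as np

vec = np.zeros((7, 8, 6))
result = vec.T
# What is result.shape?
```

(6, 8, 7)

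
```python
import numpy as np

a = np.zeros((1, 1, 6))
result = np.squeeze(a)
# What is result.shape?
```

(6,)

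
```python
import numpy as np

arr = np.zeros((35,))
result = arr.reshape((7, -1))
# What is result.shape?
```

(7, 5)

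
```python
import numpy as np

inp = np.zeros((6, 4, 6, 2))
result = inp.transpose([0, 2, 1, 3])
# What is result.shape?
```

(6, 6, 4, 2)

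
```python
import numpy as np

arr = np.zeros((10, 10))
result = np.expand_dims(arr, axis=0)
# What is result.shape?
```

(1, 10, 10)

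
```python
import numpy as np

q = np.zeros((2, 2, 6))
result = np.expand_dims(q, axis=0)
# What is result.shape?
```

(1, 2, 2, 6)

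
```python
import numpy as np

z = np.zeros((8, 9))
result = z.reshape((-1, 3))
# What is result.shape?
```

(24, 3)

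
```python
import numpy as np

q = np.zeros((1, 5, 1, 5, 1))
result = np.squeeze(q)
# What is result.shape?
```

(5, 5)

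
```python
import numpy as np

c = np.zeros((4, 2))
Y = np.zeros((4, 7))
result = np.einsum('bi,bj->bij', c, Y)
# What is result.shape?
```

(4, 2, 7)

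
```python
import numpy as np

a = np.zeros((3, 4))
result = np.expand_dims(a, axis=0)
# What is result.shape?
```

(1, 3, 4)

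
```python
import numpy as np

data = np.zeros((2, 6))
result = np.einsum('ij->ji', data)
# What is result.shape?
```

(6, 2)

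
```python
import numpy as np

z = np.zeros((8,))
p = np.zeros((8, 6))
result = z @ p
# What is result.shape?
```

(6,)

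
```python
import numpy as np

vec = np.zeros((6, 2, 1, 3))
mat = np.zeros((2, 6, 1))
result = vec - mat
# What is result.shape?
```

(6, 2, 6, 3)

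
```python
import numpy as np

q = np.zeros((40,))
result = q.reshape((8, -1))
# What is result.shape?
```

(8, 5)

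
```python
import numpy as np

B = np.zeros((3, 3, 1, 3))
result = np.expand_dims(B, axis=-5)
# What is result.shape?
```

(1, 3, 3, 1, 3)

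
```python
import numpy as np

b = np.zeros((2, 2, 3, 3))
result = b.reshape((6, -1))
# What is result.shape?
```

(6, 6)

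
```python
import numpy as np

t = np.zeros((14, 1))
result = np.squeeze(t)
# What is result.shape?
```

(14,)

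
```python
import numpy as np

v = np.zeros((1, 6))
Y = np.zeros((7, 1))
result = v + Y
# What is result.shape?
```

(7, 6)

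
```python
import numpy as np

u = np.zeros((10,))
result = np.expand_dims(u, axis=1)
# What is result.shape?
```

(10, 1)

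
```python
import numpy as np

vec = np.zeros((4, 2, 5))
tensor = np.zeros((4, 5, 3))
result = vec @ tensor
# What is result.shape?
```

(4, 2, 3)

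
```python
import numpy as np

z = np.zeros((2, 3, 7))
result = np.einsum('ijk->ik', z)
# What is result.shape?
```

(2, 7)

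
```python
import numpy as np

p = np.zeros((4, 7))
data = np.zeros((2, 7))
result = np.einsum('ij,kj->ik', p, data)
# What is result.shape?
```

(4, 2)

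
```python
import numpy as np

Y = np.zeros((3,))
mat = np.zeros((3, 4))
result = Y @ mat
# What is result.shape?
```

(4,)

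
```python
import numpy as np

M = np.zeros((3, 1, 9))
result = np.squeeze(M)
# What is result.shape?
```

(3, 9)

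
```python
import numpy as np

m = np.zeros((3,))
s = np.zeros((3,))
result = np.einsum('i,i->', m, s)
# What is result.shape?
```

()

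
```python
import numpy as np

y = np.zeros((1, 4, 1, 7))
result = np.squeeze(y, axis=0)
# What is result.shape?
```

(4, 1, 7)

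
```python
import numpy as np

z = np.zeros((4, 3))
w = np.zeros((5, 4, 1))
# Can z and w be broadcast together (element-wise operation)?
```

Yes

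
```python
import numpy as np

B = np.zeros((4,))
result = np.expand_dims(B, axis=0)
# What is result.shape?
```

(1, 4)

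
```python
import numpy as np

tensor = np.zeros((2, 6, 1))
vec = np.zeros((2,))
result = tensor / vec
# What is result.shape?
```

(2, 6, 2)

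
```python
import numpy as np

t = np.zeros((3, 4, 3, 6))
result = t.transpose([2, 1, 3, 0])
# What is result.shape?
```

(3, 4, 6, 3)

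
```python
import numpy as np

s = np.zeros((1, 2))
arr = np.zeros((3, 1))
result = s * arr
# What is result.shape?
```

(3, 2)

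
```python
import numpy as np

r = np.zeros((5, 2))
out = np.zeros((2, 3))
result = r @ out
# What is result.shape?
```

(5, 3)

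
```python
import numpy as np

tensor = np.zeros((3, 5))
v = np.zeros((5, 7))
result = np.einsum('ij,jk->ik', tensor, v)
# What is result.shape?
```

(3, 7)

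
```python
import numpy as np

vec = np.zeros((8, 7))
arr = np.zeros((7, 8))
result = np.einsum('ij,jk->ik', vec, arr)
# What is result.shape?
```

(8, 8)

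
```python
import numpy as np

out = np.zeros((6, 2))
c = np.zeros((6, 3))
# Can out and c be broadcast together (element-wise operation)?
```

No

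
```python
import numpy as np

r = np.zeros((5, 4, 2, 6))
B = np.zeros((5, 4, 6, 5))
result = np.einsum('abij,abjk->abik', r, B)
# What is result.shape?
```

(5, 4, 2, 5)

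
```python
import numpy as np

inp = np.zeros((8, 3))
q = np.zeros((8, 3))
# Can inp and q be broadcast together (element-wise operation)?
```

Yes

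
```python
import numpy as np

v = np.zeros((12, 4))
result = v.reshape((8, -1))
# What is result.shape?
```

(8, 6)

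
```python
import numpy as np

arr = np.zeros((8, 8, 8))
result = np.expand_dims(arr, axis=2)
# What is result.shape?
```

(8, 8, 1, 8)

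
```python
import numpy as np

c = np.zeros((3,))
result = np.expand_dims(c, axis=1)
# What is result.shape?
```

(3, 1)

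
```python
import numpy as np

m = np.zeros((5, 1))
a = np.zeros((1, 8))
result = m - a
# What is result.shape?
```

(5, 8)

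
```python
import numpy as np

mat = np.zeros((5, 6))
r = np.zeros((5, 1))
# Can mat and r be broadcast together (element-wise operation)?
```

Yes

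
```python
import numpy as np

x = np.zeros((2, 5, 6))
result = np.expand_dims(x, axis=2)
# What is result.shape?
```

(2, 5, 1, 6)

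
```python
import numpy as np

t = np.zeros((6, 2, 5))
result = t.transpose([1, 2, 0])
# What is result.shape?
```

(2, 5, 6)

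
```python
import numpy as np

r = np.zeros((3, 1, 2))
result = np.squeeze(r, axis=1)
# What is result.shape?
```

(3, 2)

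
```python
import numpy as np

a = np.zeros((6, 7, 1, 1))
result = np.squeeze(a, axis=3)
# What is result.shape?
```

(6, 7, 1)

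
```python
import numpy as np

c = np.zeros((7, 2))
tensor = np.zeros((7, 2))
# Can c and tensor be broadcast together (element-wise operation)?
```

Yes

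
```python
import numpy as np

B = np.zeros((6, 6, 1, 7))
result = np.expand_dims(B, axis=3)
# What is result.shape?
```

(6, 6, 1, 1, 7)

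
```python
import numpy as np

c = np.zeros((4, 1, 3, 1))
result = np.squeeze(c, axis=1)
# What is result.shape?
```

(4, 3, 1)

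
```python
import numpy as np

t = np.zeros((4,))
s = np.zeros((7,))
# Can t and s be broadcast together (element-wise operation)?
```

No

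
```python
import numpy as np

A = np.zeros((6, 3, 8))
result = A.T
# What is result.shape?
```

(8, 3, 6)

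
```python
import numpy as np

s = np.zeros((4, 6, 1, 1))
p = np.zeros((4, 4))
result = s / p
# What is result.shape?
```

(4, 6, 4, 4)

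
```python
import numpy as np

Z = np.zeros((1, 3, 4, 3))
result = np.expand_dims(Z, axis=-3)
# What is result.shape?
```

(1, 3, 1, 4, 3)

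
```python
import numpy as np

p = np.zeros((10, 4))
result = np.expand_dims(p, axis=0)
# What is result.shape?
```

(1, 10, 4)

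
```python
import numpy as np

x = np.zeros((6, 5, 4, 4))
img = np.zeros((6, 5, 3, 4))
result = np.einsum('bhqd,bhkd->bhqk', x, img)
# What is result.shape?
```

(6, 5, 4, 3)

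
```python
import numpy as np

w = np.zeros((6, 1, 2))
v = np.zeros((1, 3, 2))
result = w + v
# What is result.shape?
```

(6, 3, 2)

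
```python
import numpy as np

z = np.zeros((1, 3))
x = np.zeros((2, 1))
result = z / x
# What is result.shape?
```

(2, 3)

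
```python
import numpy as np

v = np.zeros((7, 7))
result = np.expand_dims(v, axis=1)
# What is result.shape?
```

(7, 1, 7)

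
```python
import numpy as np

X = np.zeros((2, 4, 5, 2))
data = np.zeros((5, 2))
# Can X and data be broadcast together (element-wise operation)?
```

Yes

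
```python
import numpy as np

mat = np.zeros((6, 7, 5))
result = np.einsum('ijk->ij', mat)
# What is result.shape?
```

(6, 7)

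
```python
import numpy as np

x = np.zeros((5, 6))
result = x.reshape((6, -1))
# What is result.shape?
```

(6, 5)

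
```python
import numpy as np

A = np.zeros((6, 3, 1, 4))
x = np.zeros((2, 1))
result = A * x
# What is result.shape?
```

(6, 3, 2, 4)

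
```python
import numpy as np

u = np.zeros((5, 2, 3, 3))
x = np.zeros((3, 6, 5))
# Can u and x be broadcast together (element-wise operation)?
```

No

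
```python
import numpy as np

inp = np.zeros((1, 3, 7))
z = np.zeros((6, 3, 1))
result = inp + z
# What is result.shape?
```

(6, 3, 7)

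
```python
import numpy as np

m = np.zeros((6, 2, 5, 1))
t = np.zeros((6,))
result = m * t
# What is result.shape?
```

(6, 2, 5, 6)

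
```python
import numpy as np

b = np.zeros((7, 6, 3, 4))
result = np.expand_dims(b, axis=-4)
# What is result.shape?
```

(7, 1, 6, 3, 4)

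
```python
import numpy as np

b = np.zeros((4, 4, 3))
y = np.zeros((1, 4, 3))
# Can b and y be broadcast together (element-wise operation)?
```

Yes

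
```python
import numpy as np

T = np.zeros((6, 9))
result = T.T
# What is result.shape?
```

(9, 6)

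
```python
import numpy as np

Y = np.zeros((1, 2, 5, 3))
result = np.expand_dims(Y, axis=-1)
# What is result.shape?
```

(1, 2, 5, 3, 1)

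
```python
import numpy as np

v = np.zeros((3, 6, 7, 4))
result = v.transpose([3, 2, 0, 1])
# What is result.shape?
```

(4, 7, 3, 6)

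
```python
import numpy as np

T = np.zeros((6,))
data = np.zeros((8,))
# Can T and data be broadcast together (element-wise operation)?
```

No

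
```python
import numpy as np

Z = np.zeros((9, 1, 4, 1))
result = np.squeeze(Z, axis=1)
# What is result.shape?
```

(9, 4, 1)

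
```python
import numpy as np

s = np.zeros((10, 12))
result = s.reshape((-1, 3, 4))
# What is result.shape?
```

(10, 3, 4)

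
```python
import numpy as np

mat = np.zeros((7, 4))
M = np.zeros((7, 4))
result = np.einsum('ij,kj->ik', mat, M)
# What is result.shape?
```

(7, 7)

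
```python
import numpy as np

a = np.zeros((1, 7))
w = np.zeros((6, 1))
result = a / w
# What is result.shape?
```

(6, 7)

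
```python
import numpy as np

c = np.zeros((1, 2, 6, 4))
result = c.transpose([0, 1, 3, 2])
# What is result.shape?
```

(1, 2, 4, 6)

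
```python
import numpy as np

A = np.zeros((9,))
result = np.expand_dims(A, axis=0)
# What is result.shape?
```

(1, 9)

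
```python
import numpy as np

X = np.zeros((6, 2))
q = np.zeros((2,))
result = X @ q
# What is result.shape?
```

(6,)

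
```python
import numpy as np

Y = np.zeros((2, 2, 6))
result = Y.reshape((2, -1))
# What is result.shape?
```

(2, 12)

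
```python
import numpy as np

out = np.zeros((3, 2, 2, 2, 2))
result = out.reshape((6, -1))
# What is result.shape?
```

(6, 8)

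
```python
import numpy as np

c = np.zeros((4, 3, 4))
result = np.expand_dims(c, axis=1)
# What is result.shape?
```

(4, 1, 3, 4)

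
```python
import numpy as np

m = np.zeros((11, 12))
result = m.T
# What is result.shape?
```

(12, 11)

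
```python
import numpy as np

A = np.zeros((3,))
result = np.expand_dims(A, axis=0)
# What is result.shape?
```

(1, 3)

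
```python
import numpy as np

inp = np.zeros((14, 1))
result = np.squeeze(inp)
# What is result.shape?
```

(14,)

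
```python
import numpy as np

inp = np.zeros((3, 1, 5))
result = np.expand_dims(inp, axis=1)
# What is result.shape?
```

(3, 1, 1, 5)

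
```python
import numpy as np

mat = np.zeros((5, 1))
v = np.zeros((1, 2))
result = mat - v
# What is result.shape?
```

(5, 2)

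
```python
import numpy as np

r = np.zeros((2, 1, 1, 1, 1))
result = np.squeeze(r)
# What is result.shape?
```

(2,)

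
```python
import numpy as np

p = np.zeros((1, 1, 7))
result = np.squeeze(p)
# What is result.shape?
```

(7,)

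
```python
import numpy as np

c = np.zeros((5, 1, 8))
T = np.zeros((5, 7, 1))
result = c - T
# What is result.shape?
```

(5, 7, 8)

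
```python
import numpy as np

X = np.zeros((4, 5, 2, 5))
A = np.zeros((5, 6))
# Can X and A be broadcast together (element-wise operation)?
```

No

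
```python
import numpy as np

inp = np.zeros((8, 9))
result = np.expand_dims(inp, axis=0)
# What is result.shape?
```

(1, 8, 9)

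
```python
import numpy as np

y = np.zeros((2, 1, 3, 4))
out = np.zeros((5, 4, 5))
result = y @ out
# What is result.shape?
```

(2, 5, 3, 5)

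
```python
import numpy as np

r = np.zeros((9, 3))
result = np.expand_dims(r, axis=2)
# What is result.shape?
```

(9, 3, 1)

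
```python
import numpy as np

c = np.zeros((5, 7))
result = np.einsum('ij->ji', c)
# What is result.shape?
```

(7, 5)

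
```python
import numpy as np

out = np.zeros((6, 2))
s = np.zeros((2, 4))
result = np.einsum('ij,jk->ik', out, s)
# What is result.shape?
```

(6, 4)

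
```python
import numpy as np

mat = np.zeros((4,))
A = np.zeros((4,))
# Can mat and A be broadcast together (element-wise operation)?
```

Yes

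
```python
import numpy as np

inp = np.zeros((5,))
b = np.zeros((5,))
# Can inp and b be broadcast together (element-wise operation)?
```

Yes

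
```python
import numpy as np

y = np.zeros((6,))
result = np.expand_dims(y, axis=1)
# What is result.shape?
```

(6, 1)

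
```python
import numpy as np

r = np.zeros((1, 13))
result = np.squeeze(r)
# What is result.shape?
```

(13,)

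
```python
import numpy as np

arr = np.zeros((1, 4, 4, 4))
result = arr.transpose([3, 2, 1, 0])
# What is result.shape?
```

(4, 4, 4, 1)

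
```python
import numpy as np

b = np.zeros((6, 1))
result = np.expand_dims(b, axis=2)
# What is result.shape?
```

(6, 1, 1)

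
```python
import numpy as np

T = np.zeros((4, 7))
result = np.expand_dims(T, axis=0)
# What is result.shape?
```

(1, 4, 7)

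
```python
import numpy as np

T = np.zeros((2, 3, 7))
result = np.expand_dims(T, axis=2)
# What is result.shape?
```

(2, 3, 1, 7)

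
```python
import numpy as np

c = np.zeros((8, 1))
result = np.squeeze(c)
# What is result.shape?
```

(8,)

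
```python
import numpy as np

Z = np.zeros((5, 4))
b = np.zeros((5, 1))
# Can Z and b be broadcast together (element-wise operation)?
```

Yes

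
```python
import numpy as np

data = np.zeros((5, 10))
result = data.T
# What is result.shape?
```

(10, 5)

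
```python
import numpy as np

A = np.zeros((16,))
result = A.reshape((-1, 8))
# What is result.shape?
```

(2, 8)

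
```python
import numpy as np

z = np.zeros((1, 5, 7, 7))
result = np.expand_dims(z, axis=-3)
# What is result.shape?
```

(1, 5, 1, 7, 7)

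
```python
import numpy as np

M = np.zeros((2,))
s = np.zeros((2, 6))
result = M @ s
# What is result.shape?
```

(6,)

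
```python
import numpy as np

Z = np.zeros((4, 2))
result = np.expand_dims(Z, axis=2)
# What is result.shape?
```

(4, 2, 1)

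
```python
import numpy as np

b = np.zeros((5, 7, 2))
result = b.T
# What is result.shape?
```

(2, 7, 5)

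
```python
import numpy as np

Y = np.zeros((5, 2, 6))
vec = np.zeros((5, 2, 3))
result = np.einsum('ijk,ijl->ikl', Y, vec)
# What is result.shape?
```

(5, 6, 3)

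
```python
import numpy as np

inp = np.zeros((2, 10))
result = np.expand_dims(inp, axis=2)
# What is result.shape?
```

(2, 10, 1)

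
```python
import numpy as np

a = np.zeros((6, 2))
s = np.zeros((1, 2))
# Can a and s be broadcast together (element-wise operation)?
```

Yes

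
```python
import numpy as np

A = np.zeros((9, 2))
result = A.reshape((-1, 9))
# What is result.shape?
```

(2, 9)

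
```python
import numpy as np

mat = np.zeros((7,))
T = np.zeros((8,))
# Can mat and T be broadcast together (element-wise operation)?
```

No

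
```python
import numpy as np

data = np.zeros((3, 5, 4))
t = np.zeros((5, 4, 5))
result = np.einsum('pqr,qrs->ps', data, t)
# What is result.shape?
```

(3, 5)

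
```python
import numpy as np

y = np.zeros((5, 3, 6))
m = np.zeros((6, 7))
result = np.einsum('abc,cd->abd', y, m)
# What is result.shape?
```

(5, 3, 7)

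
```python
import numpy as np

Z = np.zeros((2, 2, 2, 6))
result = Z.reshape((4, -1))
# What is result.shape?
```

(4, 12)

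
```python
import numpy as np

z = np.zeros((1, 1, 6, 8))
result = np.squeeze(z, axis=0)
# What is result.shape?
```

(1, 6, 8)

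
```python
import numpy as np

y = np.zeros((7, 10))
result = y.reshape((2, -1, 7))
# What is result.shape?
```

(2, 5, 7)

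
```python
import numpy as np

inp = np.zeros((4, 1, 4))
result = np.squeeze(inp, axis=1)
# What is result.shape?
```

(4, 4)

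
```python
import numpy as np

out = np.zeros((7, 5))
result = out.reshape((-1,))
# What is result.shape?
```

(35,)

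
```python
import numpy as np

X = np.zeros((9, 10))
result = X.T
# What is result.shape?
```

(10, 9)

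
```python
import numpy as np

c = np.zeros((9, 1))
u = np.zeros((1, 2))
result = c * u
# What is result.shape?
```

(9, 2)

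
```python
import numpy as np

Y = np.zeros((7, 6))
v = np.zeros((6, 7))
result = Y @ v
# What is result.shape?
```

(7, 7)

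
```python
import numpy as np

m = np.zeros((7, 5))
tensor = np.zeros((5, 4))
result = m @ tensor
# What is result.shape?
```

(7, 4)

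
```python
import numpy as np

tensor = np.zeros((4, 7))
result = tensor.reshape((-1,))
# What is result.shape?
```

(28,)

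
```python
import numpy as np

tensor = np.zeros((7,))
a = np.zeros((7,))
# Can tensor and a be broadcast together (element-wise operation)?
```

Yes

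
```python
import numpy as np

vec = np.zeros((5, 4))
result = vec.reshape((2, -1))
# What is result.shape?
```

(2, 10)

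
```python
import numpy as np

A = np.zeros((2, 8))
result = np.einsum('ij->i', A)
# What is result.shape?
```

(2,)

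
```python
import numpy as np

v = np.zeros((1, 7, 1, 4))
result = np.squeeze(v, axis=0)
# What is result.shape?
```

(7, 1, 4)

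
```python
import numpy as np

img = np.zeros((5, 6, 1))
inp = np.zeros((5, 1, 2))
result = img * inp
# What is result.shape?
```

(5, 6, 2)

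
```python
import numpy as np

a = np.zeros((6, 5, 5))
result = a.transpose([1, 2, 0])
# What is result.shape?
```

(5, 5, 6)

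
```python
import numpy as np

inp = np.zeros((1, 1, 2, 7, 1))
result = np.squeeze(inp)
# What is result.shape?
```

(2, 7)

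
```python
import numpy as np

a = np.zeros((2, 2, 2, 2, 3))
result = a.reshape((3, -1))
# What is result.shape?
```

(3, 16)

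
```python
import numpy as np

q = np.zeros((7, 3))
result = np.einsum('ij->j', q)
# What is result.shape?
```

(3,)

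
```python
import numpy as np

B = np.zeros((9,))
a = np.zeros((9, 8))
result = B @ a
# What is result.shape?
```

(8,)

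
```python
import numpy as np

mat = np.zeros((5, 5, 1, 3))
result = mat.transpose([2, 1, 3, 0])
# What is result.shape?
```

(1, 5, 3, 5)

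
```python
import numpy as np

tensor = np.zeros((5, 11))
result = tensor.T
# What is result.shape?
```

(11, 5)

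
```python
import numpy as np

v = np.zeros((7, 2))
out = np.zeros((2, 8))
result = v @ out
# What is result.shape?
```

(7, 8)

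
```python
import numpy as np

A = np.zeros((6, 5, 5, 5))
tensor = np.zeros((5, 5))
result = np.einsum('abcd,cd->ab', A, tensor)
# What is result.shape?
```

(6, 5)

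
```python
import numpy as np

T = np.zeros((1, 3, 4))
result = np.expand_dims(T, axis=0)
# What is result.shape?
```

(1, 1, 3, 4)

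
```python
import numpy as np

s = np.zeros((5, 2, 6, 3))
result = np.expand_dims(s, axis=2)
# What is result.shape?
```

(5, 2, 1, 6, 3)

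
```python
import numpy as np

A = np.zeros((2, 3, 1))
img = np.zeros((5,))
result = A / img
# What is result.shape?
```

(2, 3, 5)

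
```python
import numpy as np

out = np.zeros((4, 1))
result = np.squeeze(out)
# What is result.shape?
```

(4,)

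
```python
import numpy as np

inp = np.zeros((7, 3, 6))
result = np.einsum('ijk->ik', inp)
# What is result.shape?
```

(7, 6)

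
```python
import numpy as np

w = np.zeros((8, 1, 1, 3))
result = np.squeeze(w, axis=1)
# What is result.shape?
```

(8, 1, 3)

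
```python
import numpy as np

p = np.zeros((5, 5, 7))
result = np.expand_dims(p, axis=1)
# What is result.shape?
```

(5, 1, 5, 7)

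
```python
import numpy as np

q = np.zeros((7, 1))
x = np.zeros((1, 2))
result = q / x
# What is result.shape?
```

(7, 2)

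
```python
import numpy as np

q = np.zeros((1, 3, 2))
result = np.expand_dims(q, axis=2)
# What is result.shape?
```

(1, 3, 1, 2)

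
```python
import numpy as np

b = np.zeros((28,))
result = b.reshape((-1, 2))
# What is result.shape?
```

(14, 2)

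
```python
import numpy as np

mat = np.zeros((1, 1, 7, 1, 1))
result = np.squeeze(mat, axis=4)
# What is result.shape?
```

(1, 1, 7, 1)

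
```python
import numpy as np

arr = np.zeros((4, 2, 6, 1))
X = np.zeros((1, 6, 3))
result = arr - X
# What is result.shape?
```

(4, 2, 6, 3)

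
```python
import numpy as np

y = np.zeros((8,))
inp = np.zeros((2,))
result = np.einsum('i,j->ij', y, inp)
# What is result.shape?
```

(8, 2)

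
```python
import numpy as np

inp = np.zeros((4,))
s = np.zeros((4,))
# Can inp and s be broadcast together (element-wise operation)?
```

Yes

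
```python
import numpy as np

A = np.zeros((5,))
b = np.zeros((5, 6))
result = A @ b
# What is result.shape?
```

(6,)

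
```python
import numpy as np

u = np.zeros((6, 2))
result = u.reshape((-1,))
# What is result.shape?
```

(12,)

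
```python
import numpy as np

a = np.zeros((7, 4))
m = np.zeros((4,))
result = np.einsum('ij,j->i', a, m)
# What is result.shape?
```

(7,)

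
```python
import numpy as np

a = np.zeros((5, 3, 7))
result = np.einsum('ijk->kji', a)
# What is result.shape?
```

(7, 3, 5)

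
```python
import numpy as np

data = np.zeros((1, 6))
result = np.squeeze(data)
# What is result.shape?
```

(6,)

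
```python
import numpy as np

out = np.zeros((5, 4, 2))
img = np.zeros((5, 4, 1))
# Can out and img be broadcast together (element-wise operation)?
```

Yes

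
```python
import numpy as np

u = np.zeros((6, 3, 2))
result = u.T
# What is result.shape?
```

(2, 3, 6)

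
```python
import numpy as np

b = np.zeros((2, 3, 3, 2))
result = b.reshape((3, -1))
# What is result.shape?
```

(3, 12)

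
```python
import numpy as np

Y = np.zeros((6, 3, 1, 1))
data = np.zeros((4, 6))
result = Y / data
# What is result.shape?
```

(6, 3, 4, 6)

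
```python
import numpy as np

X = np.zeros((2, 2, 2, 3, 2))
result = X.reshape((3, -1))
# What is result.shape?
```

(3, 16)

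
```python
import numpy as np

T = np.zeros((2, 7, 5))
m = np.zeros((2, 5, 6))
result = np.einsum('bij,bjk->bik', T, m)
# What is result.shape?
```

(2, 7, 6)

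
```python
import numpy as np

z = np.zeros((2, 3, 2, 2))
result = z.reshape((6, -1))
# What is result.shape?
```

(6, 4)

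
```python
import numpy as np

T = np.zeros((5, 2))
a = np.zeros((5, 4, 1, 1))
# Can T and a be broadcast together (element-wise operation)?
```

Yes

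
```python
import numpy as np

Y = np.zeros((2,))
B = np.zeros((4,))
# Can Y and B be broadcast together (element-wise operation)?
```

No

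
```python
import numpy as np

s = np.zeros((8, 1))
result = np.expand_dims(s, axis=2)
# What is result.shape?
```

(8, 1, 1)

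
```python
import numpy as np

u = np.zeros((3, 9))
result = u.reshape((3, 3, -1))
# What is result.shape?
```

(3, 3, 3)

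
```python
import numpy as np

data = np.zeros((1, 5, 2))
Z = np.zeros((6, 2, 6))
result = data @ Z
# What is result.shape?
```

(6, 5, 6)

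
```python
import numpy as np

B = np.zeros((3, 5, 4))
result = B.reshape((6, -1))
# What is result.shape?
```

(6, 10)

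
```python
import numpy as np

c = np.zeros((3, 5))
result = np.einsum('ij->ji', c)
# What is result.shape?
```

(5, 3)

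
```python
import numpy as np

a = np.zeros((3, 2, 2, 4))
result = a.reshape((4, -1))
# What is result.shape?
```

(4, 12)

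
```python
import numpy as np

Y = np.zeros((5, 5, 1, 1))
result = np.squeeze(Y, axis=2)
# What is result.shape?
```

(5, 5, 1)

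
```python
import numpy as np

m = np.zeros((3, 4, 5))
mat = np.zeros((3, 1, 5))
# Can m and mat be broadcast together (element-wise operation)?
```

Yes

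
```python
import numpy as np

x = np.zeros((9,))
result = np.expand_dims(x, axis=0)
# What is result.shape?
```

(1, 9)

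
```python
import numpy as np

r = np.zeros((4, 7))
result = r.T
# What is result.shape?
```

(7, 4)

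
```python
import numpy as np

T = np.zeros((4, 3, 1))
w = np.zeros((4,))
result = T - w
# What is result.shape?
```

(4, 3, 4)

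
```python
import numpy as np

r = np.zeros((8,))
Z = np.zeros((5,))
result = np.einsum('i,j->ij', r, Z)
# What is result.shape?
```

(8, 5)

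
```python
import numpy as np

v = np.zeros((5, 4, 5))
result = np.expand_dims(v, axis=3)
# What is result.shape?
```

(5, 4, 5, 1)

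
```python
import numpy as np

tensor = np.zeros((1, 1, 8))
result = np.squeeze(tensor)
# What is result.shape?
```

(8,)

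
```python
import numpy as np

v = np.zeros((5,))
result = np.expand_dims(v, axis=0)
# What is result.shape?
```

(1, 5)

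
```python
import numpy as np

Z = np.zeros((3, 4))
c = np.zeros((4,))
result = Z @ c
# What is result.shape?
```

(3,)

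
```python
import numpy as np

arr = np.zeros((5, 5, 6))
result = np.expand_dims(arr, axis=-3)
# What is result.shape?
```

(5, 1, 5, 6)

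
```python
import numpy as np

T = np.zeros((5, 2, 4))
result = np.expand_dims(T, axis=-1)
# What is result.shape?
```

(5, 2, 4, 1)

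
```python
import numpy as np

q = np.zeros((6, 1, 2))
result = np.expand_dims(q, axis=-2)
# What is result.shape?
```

(6, 1, 1, 2)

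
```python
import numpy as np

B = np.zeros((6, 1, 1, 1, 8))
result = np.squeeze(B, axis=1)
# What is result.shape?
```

(6, 1, 1, 8)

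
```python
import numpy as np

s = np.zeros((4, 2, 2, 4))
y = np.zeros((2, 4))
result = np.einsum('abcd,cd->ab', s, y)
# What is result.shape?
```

(4, 2)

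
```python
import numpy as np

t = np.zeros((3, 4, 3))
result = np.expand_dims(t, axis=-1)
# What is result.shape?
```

(3, 4, 3, 1)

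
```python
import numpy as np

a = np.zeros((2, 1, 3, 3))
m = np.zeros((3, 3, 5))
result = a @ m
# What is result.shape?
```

(2, 3, 3, 5)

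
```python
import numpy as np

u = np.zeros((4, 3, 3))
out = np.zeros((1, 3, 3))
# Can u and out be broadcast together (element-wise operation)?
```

Yes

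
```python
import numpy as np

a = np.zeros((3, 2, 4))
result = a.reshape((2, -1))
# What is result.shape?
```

(2, 12)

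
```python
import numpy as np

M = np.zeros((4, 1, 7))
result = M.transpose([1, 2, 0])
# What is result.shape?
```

(1, 7, 4)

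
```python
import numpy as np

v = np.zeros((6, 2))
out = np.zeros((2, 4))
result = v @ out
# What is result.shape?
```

(6, 4)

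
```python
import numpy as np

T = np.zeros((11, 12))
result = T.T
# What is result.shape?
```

(12, 11)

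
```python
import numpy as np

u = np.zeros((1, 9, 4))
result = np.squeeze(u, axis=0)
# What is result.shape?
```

(9, 4)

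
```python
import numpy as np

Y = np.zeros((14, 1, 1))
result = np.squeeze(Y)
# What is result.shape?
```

(14,)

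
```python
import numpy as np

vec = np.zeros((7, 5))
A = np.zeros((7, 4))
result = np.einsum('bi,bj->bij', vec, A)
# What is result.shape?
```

(7, 5, 4)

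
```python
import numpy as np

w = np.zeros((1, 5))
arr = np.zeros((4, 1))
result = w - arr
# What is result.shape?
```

(4, 5)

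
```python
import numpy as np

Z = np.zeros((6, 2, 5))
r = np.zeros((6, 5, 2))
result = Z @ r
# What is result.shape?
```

(6, 2, 2)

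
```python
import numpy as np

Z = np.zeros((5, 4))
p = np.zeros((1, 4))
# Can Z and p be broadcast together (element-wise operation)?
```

Yes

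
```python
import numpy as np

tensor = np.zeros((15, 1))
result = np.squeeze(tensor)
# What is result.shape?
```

(15,)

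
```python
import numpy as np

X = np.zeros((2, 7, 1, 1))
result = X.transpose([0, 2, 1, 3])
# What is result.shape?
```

(2, 1, 7, 1)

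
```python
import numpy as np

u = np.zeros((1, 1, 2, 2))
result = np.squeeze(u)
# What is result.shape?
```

(2, 2)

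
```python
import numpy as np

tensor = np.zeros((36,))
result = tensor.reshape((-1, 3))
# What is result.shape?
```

(12, 3)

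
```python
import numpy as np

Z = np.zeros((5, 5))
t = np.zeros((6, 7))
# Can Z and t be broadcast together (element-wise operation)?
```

No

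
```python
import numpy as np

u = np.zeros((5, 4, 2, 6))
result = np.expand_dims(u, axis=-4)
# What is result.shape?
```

(5, 1, 4, 2, 6)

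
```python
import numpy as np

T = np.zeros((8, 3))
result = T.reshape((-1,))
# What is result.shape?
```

(24,)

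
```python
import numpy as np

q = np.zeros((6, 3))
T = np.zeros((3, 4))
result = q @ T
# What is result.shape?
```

(6, 4)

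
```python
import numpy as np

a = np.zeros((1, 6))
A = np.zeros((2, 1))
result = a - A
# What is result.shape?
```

(2, 6)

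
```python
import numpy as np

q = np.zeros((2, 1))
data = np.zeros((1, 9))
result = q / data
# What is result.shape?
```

(2, 9)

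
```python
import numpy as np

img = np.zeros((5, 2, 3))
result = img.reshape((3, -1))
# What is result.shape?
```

(3, 10)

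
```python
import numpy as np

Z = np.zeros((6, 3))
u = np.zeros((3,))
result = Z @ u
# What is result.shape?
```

(6,)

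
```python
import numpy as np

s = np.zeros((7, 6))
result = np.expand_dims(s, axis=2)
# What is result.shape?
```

(7, 6, 1)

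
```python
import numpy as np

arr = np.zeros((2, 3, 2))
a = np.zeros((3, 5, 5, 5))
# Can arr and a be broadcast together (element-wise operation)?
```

No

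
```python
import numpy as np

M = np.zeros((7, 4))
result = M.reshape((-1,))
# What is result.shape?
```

(28,)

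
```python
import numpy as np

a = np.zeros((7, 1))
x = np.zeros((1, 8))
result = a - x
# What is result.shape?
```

(7, 8)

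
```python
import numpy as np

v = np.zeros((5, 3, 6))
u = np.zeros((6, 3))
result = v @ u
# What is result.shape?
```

(5, 3, 3)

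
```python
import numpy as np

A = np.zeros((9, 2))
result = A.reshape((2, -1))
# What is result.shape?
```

(2, 9)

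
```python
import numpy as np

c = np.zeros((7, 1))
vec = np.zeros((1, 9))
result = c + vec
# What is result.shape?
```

(7, 9)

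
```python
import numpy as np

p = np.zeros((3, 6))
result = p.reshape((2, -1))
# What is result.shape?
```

(2, 9)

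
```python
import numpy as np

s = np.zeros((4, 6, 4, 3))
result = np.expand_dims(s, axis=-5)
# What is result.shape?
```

(1, 4, 6, 4, 3)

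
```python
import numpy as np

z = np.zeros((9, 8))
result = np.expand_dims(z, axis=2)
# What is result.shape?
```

(9, 8, 1)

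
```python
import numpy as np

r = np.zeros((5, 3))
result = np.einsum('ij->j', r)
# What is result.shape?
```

(3,)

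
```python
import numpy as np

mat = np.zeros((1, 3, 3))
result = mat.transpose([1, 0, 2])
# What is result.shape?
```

(3, 1, 3)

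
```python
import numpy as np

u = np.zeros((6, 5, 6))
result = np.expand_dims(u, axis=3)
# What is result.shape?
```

(6, 5, 6, 1)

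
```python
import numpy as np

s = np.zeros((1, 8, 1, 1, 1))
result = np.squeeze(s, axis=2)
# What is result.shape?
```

(1, 8, 1, 1)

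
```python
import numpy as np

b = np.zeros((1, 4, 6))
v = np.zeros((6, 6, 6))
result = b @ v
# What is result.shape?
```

(6, 4, 6)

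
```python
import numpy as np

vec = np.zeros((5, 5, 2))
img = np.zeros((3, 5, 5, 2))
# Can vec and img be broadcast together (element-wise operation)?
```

Yes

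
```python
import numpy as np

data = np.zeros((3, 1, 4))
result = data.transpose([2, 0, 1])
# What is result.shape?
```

(4, 3, 1)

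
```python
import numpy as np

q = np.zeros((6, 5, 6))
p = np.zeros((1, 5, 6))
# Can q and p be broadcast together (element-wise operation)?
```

Yes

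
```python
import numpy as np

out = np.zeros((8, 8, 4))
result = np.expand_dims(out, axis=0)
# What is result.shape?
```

(1, 8, 8, 4)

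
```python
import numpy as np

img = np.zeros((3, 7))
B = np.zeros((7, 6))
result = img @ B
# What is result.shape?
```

(3, 6)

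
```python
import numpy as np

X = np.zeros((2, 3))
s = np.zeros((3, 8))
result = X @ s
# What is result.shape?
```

(2, 8)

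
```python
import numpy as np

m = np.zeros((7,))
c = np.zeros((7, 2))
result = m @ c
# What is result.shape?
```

(2,)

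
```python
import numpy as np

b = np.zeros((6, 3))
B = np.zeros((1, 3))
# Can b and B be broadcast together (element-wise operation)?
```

Yes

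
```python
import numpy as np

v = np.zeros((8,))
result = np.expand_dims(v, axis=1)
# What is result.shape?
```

(8, 1)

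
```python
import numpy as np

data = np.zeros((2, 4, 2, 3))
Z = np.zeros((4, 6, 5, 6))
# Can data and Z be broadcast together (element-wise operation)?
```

No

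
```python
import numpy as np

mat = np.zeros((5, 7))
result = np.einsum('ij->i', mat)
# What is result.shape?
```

(5,)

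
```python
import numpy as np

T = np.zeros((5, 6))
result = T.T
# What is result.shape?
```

(6, 5)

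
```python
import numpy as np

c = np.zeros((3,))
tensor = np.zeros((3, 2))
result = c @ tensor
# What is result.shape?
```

(2,)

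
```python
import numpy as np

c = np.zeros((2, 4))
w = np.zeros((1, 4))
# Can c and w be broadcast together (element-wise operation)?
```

Yes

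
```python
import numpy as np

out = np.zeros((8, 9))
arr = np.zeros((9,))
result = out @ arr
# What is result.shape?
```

(8,)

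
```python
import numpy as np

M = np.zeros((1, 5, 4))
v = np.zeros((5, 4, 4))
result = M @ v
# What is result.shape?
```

(5, 5, 4)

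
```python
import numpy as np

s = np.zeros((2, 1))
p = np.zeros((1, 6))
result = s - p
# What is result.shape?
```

(2, 6)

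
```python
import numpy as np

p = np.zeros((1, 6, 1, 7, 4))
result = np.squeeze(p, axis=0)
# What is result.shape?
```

(6, 1, 7, 4)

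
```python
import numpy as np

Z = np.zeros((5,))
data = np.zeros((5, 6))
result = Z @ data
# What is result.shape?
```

(6,)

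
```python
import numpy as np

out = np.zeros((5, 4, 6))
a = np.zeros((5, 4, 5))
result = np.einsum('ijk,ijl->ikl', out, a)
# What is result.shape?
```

(5, 6, 5)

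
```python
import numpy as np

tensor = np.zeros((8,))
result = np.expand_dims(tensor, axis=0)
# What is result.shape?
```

(1, 8)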